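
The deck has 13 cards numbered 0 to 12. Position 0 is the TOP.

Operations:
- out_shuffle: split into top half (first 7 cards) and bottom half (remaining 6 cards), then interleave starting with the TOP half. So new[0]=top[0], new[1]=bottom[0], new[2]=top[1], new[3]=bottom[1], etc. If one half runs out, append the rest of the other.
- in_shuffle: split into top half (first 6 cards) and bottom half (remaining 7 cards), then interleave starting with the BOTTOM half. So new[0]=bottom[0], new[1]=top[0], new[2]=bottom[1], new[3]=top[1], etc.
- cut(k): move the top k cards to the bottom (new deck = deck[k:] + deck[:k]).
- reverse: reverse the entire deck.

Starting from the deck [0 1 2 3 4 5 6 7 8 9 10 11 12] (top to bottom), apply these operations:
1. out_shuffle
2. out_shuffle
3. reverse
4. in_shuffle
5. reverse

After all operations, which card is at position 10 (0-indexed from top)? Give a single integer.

After op 1 (out_shuffle): [0 7 1 8 2 9 3 10 4 11 5 12 6]
After op 2 (out_shuffle): [0 10 7 4 1 11 8 5 2 12 9 6 3]
After op 3 (reverse): [3 6 9 12 2 5 8 11 1 4 7 10 0]
After op 4 (in_shuffle): [8 3 11 6 1 9 4 12 7 2 10 5 0]
After op 5 (reverse): [0 5 10 2 7 12 4 9 1 6 11 3 8]
Position 10: card 11.

Answer: 11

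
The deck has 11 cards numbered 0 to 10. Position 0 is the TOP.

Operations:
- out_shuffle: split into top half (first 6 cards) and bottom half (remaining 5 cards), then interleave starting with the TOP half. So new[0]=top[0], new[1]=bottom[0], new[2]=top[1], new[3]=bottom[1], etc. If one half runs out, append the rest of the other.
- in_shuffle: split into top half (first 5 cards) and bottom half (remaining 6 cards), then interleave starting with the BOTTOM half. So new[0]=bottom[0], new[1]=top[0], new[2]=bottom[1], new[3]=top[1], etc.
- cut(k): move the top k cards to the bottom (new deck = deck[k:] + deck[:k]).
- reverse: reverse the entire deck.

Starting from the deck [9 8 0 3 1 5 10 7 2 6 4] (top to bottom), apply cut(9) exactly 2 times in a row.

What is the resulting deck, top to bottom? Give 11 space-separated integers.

Answer: 7 2 6 4 9 8 0 3 1 5 10

Derivation:
After op 1 (cut(9)): [6 4 9 8 0 3 1 5 10 7 2]
After op 2 (cut(9)): [7 2 6 4 9 8 0 3 1 5 10]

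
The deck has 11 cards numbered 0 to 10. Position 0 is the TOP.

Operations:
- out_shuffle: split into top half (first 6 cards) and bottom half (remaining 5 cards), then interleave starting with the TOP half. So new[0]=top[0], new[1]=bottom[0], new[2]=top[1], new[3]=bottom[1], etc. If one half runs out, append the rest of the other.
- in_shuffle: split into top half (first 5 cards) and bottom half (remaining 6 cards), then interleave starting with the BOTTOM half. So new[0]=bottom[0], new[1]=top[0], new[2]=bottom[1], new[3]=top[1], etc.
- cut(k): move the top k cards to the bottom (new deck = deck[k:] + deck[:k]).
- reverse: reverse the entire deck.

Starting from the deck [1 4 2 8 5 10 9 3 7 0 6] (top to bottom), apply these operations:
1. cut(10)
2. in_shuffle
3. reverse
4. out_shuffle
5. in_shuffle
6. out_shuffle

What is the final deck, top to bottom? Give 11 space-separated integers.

Answer: 10 3 0 1 2 5 9 7 6 4 8

Derivation:
After op 1 (cut(10)): [6 1 4 2 8 5 10 9 3 7 0]
After op 2 (in_shuffle): [5 6 10 1 9 4 3 2 7 8 0]
After op 3 (reverse): [0 8 7 2 3 4 9 1 10 6 5]
After op 4 (out_shuffle): [0 9 8 1 7 10 2 6 3 5 4]
After op 5 (in_shuffle): [10 0 2 9 6 8 3 1 5 7 4]
After op 6 (out_shuffle): [10 3 0 1 2 5 9 7 6 4 8]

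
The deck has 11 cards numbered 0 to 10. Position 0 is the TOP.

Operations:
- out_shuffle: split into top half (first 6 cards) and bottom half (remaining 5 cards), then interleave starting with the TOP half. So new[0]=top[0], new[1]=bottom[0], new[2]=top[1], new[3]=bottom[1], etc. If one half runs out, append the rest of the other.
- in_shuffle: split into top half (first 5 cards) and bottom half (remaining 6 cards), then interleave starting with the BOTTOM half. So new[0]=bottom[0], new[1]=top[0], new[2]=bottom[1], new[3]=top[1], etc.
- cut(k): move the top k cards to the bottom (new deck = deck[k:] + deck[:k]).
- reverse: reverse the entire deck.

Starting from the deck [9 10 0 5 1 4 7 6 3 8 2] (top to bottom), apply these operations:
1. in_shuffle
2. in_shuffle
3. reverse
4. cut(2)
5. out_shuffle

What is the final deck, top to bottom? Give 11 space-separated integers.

Answer: 1 3 10 4 8 0 7 2 5 6 9

Derivation:
After op 1 (in_shuffle): [4 9 7 10 6 0 3 5 8 1 2]
After op 2 (in_shuffle): [0 4 3 9 5 7 8 10 1 6 2]
After op 3 (reverse): [2 6 1 10 8 7 5 9 3 4 0]
After op 4 (cut(2)): [1 10 8 7 5 9 3 4 0 2 6]
After op 5 (out_shuffle): [1 3 10 4 8 0 7 2 5 6 9]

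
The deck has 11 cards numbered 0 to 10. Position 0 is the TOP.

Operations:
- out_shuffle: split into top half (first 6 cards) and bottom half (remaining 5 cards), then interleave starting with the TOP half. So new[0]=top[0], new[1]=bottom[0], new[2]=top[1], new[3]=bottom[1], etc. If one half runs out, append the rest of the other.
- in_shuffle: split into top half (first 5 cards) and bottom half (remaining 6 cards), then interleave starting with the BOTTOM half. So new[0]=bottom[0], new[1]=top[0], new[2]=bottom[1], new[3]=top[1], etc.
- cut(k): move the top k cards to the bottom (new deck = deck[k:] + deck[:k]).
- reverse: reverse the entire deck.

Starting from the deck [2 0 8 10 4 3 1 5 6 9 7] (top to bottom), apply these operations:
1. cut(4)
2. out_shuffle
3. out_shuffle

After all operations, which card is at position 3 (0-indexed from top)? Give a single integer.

After op 1 (cut(4)): [4 3 1 5 6 9 7 2 0 8 10]
After op 2 (out_shuffle): [4 7 3 2 1 0 5 8 6 10 9]
After op 3 (out_shuffle): [4 5 7 8 3 6 2 10 1 9 0]
Position 3: card 8.

Answer: 8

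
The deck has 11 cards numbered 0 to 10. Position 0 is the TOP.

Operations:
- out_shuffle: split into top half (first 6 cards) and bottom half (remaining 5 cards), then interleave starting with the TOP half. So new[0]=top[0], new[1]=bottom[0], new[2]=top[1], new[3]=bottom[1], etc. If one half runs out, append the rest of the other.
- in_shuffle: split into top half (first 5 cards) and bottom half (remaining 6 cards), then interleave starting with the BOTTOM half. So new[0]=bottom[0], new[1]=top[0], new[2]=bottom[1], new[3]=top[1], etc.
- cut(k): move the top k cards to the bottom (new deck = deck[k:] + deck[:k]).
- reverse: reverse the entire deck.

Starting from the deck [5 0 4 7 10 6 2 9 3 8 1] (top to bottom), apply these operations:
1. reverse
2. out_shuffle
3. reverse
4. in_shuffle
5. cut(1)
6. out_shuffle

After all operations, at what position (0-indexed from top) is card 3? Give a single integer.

Answer: 2

Derivation:
After op 1 (reverse): [1 8 3 9 2 6 10 7 4 0 5]
After op 2 (out_shuffle): [1 10 8 7 3 4 9 0 2 5 6]
After op 3 (reverse): [6 5 2 0 9 4 3 7 8 10 1]
After op 4 (in_shuffle): [4 6 3 5 7 2 8 0 10 9 1]
After op 5 (cut(1)): [6 3 5 7 2 8 0 10 9 1 4]
After op 6 (out_shuffle): [6 0 3 10 5 9 7 1 2 4 8]
Card 3 is at position 2.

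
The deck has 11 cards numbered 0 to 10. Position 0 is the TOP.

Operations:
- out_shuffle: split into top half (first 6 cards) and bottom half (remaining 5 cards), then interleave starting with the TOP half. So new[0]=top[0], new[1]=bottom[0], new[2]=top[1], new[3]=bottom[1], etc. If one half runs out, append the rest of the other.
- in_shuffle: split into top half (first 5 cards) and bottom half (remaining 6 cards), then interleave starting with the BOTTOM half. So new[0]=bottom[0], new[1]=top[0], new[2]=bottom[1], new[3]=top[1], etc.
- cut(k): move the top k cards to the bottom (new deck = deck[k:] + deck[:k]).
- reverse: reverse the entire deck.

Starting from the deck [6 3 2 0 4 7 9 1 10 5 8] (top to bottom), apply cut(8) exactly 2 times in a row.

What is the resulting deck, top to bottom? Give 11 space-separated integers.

Answer: 7 9 1 10 5 8 6 3 2 0 4

Derivation:
After op 1 (cut(8)): [10 5 8 6 3 2 0 4 7 9 1]
After op 2 (cut(8)): [7 9 1 10 5 8 6 3 2 0 4]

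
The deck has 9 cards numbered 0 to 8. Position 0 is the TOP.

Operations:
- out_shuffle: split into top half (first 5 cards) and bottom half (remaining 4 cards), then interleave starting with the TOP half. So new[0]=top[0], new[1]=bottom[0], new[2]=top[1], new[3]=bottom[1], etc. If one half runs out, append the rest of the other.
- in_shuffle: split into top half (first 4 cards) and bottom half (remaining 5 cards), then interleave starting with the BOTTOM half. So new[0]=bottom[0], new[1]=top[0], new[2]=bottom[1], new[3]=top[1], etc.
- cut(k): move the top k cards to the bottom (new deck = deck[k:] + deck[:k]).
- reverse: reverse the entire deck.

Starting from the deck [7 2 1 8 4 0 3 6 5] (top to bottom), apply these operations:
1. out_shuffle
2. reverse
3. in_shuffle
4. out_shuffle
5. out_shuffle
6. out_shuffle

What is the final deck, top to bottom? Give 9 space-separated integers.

Answer: 1 7 6 0 8 2 5 3 4

Derivation:
After op 1 (out_shuffle): [7 0 2 3 1 6 8 5 4]
After op 2 (reverse): [4 5 8 6 1 3 2 0 7]
After op 3 (in_shuffle): [1 4 3 5 2 8 0 6 7]
After op 4 (out_shuffle): [1 8 4 0 3 6 5 7 2]
After op 5 (out_shuffle): [1 6 8 5 4 7 0 2 3]
After op 6 (out_shuffle): [1 7 6 0 8 2 5 3 4]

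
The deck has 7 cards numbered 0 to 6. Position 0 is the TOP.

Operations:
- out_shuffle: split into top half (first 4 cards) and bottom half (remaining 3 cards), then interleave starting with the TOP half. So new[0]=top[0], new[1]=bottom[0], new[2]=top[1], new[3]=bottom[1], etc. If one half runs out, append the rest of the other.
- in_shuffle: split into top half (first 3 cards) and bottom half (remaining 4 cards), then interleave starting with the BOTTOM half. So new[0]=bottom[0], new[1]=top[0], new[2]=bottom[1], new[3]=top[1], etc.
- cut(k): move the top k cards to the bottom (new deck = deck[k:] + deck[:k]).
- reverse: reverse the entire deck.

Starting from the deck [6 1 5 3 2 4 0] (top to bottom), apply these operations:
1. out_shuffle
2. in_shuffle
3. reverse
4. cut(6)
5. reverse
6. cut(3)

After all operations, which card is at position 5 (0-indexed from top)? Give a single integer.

Answer: 5

Derivation:
After op 1 (out_shuffle): [6 2 1 4 5 0 3]
After op 2 (in_shuffle): [4 6 5 2 0 1 3]
After op 3 (reverse): [3 1 0 2 5 6 4]
After op 4 (cut(6)): [4 3 1 0 2 5 6]
After op 5 (reverse): [6 5 2 0 1 3 4]
After op 6 (cut(3)): [0 1 3 4 6 5 2]
Position 5: card 5.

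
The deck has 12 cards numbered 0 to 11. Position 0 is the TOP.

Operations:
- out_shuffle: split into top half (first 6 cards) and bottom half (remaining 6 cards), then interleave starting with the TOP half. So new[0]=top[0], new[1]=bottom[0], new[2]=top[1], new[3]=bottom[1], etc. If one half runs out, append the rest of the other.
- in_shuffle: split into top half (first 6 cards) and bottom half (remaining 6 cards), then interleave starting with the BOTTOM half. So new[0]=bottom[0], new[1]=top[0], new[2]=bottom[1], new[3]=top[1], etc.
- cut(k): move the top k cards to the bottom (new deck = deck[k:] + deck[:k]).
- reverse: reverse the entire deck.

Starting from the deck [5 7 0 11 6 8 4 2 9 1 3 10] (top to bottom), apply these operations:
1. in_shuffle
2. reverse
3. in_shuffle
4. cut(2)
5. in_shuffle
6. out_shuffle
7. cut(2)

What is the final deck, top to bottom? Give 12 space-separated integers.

Answer: 9 6 11 0 10 2 4 8 7 3 5 1

Derivation:
After op 1 (in_shuffle): [4 5 2 7 9 0 1 11 3 6 10 8]
After op 2 (reverse): [8 10 6 3 11 1 0 9 7 2 5 4]
After op 3 (in_shuffle): [0 8 9 10 7 6 2 3 5 11 4 1]
After op 4 (cut(2)): [9 10 7 6 2 3 5 11 4 1 0 8]
After op 5 (in_shuffle): [5 9 11 10 4 7 1 6 0 2 8 3]
After op 6 (out_shuffle): [5 1 9 6 11 0 10 2 4 8 7 3]
After op 7 (cut(2)): [9 6 11 0 10 2 4 8 7 3 5 1]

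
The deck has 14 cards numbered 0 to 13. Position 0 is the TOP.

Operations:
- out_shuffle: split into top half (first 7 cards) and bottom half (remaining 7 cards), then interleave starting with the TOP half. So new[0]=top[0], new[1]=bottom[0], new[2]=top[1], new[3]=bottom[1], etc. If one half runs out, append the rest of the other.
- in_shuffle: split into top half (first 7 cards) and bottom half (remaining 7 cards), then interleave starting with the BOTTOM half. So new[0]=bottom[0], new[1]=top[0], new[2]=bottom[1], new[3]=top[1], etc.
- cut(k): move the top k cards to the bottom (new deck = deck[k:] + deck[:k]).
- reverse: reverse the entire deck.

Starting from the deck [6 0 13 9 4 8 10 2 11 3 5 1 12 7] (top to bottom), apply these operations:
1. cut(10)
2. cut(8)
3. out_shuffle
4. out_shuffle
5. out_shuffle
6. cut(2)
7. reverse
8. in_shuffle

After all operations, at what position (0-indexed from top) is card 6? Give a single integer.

After op 1 (cut(10)): [5 1 12 7 6 0 13 9 4 8 10 2 11 3]
After op 2 (cut(8)): [4 8 10 2 11 3 5 1 12 7 6 0 13 9]
After op 3 (out_shuffle): [4 1 8 12 10 7 2 6 11 0 3 13 5 9]
After op 4 (out_shuffle): [4 6 1 11 8 0 12 3 10 13 7 5 2 9]
After op 5 (out_shuffle): [4 3 6 10 1 13 11 7 8 5 0 2 12 9]
After op 6 (cut(2)): [6 10 1 13 11 7 8 5 0 2 12 9 4 3]
After op 7 (reverse): [3 4 9 12 2 0 5 8 7 11 13 1 10 6]
After op 8 (in_shuffle): [8 3 7 4 11 9 13 12 1 2 10 0 6 5]
Card 6 is at position 12.

Answer: 12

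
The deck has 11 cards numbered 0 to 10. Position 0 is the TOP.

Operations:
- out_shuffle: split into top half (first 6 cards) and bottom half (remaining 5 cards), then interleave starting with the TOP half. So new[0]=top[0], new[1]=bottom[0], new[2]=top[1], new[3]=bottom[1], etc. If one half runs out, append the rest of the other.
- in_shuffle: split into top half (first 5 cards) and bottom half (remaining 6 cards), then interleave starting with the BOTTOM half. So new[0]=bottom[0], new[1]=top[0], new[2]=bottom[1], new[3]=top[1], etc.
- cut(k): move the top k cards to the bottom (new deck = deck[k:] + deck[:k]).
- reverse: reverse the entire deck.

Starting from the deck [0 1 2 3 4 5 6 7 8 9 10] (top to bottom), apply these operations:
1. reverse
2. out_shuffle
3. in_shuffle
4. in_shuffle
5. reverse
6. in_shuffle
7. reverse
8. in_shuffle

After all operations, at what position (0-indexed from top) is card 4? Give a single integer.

After op 1 (reverse): [10 9 8 7 6 5 4 3 2 1 0]
After op 2 (out_shuffle): [10 4 9 3 8 2 7 1 6 0 5]
After op 3 (in_shuffle): [2 10 7 4 1 9 6 3 0 8 5]
After op 4 (in_shuffle): [9 2 6 10 3 7 0 4 8 1 5]
After op 5 (reverse): [5 1 8 4 0 7 3 10 6 2 9]
After op 6 (in_shuffle): [7 5 3 1 10 8 6 4 2 0 9]
After op 7 (reverse): [9 0 2 4 6 8 10 1 3 5 7]
After op 8 (in_shuffle): [8 9 10 0 1 2 3 4 5 6 7]
Card 4 is at position 7.

Answer: 7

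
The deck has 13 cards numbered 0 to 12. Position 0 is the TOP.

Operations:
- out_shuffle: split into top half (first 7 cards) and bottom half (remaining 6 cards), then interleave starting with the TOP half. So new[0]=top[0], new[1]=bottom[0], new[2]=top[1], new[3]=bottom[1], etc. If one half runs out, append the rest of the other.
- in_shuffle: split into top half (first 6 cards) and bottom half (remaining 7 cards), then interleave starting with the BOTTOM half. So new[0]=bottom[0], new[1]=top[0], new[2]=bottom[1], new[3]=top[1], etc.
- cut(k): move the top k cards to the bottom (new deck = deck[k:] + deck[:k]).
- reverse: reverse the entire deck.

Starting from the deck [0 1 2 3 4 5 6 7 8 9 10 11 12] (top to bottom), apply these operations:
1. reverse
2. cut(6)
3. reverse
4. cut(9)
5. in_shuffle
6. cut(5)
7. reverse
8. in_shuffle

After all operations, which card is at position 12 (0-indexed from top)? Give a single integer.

After op 1 (reverse): [12 11 10 9 8 7 6 5 4 3 2 1 0]
After op 2 (cut(6)): [6 5 4 3 2 1 0 12 11 10 9 8 7]
After op 3 (reverse): [7 8 9 10 11 12 0 1 2 3 4 5 6]
After op 4 (cut(9)): [3 4 5 6 7 8 9 10 11 12 0 1 2]
After op 5 (in_shuffle): [9 3 10 4 11 5 12 6 0 7 1 8 2]
After op 6 (cut(5)): [5 12 6 0 7 1 8 2 9 3 10 4 11]
After op 7 (reverse): [11 4 10 3 9 2 8 1 7 0 6 12 5]
After op 8 (in_shuffle): [8 11 1 4 7 10 0 3 6 9 12 2 5]
Position 12: card 5.

Answer: 5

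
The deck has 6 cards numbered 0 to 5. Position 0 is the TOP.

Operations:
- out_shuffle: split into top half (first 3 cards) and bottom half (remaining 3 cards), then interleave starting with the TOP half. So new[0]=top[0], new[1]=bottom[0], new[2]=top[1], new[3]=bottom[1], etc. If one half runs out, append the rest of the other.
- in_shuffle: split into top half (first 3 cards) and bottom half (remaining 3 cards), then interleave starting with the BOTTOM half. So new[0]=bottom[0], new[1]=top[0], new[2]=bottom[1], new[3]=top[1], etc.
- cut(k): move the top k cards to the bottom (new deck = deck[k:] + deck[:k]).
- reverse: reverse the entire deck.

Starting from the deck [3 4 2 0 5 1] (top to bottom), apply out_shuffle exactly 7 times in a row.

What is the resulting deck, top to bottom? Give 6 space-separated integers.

After op 1 (out_shuffle): [3 0 4 5 2 1]
After op 2 (out_shuffle): [3 5 0 2 4 1]
After op 3 (out_shuffle): [3 2 5 4 0 1]
After op 4 (out_shuffle): [3 4 2 0 5 1]
After op 5 (out_shuffle): [3 0 4 5 2 1]
After op 6 (out_shuffle): [3 5 0 2 4 1]
After op 7 (out_shuffle): [3 2 5 4 0 1]

Answer: 3 2 5 4 0 1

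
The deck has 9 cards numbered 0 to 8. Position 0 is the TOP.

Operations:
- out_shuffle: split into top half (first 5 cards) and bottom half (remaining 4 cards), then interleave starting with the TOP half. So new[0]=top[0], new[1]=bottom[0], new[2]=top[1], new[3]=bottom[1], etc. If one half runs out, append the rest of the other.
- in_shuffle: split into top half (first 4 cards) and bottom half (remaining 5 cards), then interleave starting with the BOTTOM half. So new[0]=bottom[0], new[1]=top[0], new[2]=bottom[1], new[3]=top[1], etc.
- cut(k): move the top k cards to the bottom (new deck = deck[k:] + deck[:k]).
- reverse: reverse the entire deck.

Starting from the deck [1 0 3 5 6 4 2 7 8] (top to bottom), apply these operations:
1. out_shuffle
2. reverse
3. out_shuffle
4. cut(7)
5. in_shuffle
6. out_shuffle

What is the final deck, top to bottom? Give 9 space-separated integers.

Answer: 8 6 1 4 0 2 3 7 5

Derivation:
After op 1 (out_shuffle): [1 4 0 2 3 7 5 8 6]
After op 2 (reverse): [6 8 5 7 3 2 0 4 1]
After op 3 (out_shuffle): [6 2 8 0 5 4 7 1 3]
After op 4 (cut(7)): [1 3 6 2 8 0 5 4 7]
After op 5 (in_shuffle): [8 1 0 3 5 6 4 2 7]
After op 6 (out_shuffle): [8 6 1 4 0 2 3 7 5]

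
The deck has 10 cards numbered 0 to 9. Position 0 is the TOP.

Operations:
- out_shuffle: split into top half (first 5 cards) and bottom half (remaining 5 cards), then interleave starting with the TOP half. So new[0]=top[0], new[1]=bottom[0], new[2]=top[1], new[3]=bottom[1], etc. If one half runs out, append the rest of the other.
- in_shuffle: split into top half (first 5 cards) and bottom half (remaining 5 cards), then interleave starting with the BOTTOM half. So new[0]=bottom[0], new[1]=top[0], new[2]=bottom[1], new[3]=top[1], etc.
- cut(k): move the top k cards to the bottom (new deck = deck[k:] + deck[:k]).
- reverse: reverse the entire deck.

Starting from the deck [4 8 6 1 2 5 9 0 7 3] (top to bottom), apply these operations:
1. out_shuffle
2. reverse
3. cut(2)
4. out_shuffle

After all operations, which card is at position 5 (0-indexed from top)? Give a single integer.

Answer: 4

Derivation:
After op 1 (out_shuffle): [4 5 8 9 6 0 1 7 2 3]
After op 2 (reverse): [3 2 7 1 0 6 9 8 5 4]
After op 3 (cut(2)): [7 1 0 6 9 8 5 4 3 2]
After op 4 (out_shuffle): [7 8 1 5 0 4 6 3 9 2]
Position 5: card 4.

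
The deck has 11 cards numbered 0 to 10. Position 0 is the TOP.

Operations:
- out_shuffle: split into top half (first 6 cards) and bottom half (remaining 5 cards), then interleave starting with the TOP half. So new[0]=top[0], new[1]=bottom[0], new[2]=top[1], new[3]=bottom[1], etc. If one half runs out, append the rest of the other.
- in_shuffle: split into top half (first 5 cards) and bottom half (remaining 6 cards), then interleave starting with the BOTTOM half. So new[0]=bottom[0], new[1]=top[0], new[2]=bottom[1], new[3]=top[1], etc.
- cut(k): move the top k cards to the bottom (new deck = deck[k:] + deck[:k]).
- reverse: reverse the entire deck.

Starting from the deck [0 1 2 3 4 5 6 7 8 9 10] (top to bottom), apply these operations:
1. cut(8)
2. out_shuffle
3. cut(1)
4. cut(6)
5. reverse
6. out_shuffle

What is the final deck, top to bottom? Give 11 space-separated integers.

After op 1 (cut(8)): [8 9 10 0 1 2 3 4 5 6 7]
After op 2 (out_shuffle): [8 3 9 4 10 5 0 6 1 7 2]
After op 3 (cut(1)): [3 9 4 10 5 0 6 1 7 2 8]
After op 4 (cut(6)): [6 1 7 2 8 3 9 4 10 5 0]
After op 5 (reverse): [0 5 10 4 9 3 8 2 7 1 6]
After op 6 (out_shuffle): [0 8 5 2 10 7 4 1 9 6 3]

Answer: 0 8 5 2 10 7 4 1 9 6 3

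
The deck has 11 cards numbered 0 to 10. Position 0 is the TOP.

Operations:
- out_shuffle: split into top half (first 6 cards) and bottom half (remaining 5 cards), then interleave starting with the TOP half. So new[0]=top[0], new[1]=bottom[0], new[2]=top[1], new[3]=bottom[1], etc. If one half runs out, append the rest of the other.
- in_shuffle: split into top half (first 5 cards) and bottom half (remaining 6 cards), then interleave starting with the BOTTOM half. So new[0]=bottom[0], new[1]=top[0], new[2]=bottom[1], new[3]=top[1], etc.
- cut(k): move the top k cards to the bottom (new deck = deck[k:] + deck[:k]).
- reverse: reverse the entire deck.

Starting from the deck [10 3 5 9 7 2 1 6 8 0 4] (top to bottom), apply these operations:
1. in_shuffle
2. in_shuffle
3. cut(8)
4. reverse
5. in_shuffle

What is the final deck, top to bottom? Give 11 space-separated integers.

After op 1 (in_shuffle): [2 10 1 3 6 5 8 9 0 7 4]
After op 2 (in_shuffle): [5 2 8 10 9 1 0 3 7 6 4]
After op 3 (cut(8)): [7 6 4 5 2 8 10 9 1 0 3]
After op 4 (reverse): [3 0 1 9 10 8 2 5 4 6 7]
After op 5 (in_shuffle): [8 3 2 0 5 1 4 9 6 10 7]

Answer: 8 3 2 0 5 1 4 9 6 10 7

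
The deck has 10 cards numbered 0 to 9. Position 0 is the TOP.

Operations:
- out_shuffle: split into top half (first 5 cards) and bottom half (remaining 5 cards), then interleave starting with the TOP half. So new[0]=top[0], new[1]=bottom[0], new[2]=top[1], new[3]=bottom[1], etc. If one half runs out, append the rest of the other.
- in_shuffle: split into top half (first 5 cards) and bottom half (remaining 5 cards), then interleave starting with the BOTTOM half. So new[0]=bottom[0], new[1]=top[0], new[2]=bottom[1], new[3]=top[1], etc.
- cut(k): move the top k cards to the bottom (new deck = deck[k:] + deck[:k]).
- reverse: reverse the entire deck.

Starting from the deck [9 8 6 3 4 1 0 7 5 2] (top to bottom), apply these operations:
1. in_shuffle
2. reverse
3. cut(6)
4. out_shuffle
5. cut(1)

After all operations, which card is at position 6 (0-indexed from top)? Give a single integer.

Answer: 6

Derivation:
After op 1 (in_shuffle): [1 9 0 8 7 6 5 3 2 4]
After op 2 (reverse): [4 2 3 5 6 7 8 0 9 1]
After op 3 (cut(6)): [8 0 9 1 4 2 3 5 6 7]
After op 4 (out_shuffle): [8 2 0 3 9 5 1 6 4 7]
After op 5 (cut(1)): [2 0 3 9 5 1 6 4 7 8]
Position 6: card 6.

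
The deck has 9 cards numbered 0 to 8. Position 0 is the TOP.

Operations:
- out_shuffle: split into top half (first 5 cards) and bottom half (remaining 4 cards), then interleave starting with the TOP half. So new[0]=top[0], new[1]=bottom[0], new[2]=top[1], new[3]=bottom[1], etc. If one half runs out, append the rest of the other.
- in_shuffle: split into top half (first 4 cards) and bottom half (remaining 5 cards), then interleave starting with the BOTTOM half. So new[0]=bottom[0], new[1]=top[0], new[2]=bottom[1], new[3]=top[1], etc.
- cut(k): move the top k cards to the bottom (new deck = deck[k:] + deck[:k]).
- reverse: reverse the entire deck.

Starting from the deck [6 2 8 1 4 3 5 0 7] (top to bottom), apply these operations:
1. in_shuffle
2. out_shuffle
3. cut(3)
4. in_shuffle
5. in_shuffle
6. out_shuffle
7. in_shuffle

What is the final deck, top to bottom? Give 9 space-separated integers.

Answer: 1 4 3 5 0 7 6 2 8

Derivation:
After op 1 (in_shuffle): [4 6 3 2 5 8 0 1 7]
After op 2 (out_shuffle): [4 8 6 0 3 1 2 7 5]
After op 3 (cut(3)): [0 3 1 2 7 5 4 8 6]
After op 4 (in_shuffle): [7 0 5 3 4 1 8 2 6]
After op 5 (in_shuffle): [4 7 1 0 8 5 2 3 6]
After op 6 (out_shuffle): [4 5 7 2 1 3 0 6 8]
After op 7 (in_shuffle): [1 4 3 5 0 7 6 2 8]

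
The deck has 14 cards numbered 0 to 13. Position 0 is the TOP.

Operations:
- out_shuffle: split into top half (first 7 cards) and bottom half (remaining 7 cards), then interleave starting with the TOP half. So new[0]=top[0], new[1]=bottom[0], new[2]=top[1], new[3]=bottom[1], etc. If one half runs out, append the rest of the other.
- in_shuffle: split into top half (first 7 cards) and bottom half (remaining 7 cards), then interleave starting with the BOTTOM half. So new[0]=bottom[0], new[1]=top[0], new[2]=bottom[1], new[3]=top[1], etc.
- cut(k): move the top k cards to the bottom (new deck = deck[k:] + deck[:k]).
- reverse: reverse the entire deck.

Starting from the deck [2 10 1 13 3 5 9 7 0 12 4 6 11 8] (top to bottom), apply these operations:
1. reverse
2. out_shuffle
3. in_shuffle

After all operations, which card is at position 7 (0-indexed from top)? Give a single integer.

After op 1 (reverse): [8 11 6 4 12 0 7 9 5 3 13 1 10 2]
After op 2 (out_shuffle): [8 9 11 5 6 3 4 13 12 1 0 10 7 2]
After op 3 (in_shuffle): [13 8 12 9 1 11 0 5 10 6 7 3 2 4]
Position 7: card 5.

Answer: 5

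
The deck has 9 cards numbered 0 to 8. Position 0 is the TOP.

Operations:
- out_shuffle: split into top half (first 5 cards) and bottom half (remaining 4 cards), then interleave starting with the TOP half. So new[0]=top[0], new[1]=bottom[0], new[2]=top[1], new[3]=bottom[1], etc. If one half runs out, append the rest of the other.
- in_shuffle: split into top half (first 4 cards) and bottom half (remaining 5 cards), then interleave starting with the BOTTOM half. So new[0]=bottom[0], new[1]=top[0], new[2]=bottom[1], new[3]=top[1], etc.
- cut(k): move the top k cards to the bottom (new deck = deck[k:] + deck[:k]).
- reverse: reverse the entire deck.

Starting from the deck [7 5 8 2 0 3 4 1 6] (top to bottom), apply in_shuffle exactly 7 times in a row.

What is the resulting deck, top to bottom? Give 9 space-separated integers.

Answer: 0 7 3 5 4 8 1 2 6

Derivation:
After op 1 (in_shuffle): [0 7 3 5 4 8 1 2 6]
After op 2 (in_shuffle): [4 0 8 7 1 3 2 5 6]
After op 3 (in_shuffle): [1 4 3 0 2 8 5 7 6]
After op 4 (in_shuffle): [2 1 8 4 5 3 7 0 6]
After op 5 (in_shuffle): [5 2 3 1 7 8 0 4 6]
After op 6 (in_shuffle): [7 5 8 2 0 3 4 1 6]
After op 7 (in_shuffle): [0 7 3 5 4 8 1 2 6]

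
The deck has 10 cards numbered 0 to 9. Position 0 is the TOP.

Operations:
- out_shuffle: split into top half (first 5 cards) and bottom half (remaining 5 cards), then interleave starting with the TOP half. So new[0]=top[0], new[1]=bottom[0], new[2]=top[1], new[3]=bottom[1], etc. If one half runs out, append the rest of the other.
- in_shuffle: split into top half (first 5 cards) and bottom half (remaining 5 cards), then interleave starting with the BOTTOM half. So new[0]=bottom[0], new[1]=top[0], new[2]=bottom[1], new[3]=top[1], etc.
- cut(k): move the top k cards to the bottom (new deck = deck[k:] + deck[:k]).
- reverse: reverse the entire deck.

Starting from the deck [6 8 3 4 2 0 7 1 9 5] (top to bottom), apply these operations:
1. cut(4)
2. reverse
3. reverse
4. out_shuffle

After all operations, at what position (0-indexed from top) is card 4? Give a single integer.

Answer: 9

Derivation:
After op 1 (cut(4)): [2 0 7 1 9 5 6 8 3 4]
After op 2 (reverse): [4 3 8 6 5 9 1 7 0 2]
After op 3 (reverse): [2 0 7 1 9 5 6 8 3 4]
After op 4 (out_shuffle): [2 5 0 6 7 8 1 3 9 4]
Card 4 is at position 9.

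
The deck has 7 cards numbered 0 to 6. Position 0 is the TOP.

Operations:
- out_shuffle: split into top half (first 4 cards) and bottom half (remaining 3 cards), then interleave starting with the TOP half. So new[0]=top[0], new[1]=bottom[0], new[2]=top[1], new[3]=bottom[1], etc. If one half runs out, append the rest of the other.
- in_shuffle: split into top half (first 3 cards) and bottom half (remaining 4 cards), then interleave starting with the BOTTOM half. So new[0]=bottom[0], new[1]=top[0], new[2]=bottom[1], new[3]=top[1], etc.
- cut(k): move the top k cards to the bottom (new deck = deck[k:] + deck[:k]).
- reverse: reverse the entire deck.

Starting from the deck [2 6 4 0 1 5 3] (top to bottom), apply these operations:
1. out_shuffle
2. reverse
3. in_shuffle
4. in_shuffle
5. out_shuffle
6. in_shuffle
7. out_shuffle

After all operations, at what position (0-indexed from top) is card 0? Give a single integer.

After op 1 (out_shuffle): [2 1 6 5 4 3 0]
After op 2 (reverse): [0 3 4 5 6 1 2]
After op 3 (in_shuffle): [5 0 6 3 1 4 2]
After op 4 (in_shuffle): [3 5 1 0 4 6 2]
After op 5 (out_shuffle): [3 4 5 6 1 2 0]
After op 6 (in_shuffle): [6 3 1 4 2 5 0]
After op 7 (out_shuffle): [6 2 3 5 1 0 4]
Card 0 is at position 5.

Answer: 5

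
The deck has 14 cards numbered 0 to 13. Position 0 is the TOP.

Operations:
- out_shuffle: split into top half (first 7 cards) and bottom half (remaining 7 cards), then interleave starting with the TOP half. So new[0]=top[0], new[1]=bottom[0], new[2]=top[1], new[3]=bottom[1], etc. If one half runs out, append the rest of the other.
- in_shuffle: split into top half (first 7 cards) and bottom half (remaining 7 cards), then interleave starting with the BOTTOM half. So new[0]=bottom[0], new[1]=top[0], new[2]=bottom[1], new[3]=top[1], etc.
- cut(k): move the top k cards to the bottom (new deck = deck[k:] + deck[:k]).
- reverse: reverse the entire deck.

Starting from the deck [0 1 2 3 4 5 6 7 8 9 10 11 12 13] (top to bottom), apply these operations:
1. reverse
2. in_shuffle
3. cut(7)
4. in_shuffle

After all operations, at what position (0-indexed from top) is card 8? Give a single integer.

After op 1 (reverse): [13 12 11 10 9 8 7 6 5 4 3 2 1 0]
After op 2 (in_shuffle): [6 13 5 12 4 11 3 10 2 9 1 8 0 7]
After op 3 (cut(7)): [10 2 9 1 8 0 7 6 13 5 12 4 11 3]
After op 4 (in_shuffle): [6 10 13 2 5 9 12 1 4 8 11 0 3 7]
Card 8 is at position 9.

Answer: 9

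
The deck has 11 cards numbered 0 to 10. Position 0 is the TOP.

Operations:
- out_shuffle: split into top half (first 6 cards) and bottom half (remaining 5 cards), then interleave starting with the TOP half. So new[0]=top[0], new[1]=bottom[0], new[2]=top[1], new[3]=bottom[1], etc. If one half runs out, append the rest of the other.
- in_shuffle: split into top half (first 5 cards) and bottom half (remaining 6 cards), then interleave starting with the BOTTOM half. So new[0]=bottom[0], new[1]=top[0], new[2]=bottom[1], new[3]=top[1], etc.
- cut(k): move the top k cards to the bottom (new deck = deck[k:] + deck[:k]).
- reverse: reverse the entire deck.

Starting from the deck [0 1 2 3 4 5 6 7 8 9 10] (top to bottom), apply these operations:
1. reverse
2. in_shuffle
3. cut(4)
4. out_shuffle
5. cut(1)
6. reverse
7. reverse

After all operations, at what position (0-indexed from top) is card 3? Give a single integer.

After op 1 (reverse): [10 9 8 7 6 5 4 3 2 1 0]
After op 2 (in_shuffle): [5 10 4 9 3 8 2 7 1 6 0]
After op 3 (cut(4)): [3 8 2 7 1 6 0 5 10 4 9]
After op 4 (out_shuffle): [3 0 8 5 2 10 7 4 1 9 6]
After op 5 (cut(1)): [0 8 5 2 10 7 4 1 9 6 3]
After op 6 (reverse): [3 6 9 1 4 7 10 2 5 8 0]
After op 7 (reverse): [0 8 5 2 10 7 4 1 9 6 3]
Card 3 is at position 10.

Answer: 10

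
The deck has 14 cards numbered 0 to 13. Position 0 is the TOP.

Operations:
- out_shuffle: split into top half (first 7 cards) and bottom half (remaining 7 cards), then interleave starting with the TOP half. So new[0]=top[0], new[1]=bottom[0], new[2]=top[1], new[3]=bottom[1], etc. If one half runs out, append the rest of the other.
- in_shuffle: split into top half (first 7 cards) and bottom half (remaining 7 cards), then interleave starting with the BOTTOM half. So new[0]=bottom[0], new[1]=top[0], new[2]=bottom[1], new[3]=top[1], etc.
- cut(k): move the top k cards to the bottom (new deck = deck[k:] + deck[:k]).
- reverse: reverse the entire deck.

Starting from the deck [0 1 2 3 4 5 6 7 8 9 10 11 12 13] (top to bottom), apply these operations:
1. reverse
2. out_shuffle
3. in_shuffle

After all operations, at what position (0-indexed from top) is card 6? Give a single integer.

After op 1 (reverse): [13 12 11 10 9 8 7 6 5 4 3 2 1 0]
After op 2 (out_shuffle): [13 6 12 5 11 4 10 3 9 2 8 1 7 0]
After op 3 (in_shuffle): [3 13 9 6 2 12 8 5 1 11 7 4 0 10]
Card 6 is at position 3.

Answer: 3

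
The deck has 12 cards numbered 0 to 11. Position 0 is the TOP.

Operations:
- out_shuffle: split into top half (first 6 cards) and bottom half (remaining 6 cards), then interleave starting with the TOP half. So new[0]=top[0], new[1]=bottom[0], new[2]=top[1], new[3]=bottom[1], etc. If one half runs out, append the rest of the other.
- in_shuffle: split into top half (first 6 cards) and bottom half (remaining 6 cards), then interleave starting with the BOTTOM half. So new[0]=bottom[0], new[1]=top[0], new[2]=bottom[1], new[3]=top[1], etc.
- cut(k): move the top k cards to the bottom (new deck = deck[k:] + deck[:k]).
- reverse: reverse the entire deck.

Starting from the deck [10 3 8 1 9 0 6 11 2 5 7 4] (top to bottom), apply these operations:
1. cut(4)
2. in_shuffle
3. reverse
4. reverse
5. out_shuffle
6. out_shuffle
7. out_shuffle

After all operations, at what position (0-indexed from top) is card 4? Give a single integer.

After op 1 (cut(4)): [9 0 6 11 2 5 7 4 10 3 8 1]
After op 2 (in_shuffle): [7 9 4 0 10 6 3 11 8 2 1 5]
After op 3 (reverse): [5 1 2 8 11 3 6 10 0 4 9 7]
After op 4 (reverse): [7 9 4 0 10 6 3 11 8 2 1 5]
After op 5 (out_shuffle): [7 3 9 11 4 8 0 2 10 1 6 5]
After op 6 (out_shuffle): [7 0 3 2 9 10 11 1 4 6 8 5]
After op 7 (out_shuffle): [7 11 0 1 3 4 2 6 9 8 10 5]
Card 4 is at position 5.

Answer: 5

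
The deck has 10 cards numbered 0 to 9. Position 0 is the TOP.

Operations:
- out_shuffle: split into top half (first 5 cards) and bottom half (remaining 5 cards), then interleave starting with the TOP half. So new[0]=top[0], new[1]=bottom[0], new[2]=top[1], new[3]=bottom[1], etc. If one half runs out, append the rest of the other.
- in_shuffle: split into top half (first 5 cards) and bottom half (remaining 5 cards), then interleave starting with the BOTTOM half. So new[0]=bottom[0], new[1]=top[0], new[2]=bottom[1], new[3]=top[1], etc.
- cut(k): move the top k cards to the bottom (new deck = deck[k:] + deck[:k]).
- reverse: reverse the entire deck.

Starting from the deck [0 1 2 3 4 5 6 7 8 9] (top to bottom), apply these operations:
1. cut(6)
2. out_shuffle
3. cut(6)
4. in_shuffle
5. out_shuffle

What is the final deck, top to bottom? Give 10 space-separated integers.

Answer: 1 0 9 8 7 5 4 3 2 6

Derivation:
After op 1 (cut(6)): [6 7 8 9 0 1 2 3 4 5]
After op 2 (out_shuffle): [6 1 7 2 8 3 9 4 0 5]
After op 3 (cut(6)): [9 4 0 5 6 1 7 2 8 3]
After op 4 (in_shuffle): [1 9 7 4 2 0 8 5 3 6]
After op 5 (out_shuffle): [1 0 9 8 7 5 4 3 2 6]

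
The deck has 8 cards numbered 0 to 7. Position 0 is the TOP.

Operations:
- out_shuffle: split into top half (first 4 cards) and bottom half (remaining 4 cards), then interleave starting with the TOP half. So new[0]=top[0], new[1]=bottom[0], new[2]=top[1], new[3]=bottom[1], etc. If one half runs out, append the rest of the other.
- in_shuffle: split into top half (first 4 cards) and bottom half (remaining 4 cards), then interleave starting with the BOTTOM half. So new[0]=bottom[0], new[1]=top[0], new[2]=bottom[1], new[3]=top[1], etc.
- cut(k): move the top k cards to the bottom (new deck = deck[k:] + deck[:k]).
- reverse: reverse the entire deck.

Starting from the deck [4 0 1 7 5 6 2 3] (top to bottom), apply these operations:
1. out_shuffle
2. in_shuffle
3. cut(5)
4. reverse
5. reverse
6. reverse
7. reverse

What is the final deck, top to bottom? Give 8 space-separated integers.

Answer: 0 3 6 1 4 2 5 7

Derivation:
After op 1 (out_shuffle): [4 5 0 6 1 2 7 3]
After op 2 (in_shuffle): [1 4 2 5 7 0 3 6]
After op 3 (cut(5)): [0 3 6 1 4 2 5 7]
After op 4 (reverse): [7 5 2 4 1 6 3 0]
After op 5 (reverse): [0 3 6 1 4 2 5 7]
After op 6 (reverse): [7 5 2 4 1 6 3 0]
After op 7 (reverse): [0 3 6 1 4 2 5 7]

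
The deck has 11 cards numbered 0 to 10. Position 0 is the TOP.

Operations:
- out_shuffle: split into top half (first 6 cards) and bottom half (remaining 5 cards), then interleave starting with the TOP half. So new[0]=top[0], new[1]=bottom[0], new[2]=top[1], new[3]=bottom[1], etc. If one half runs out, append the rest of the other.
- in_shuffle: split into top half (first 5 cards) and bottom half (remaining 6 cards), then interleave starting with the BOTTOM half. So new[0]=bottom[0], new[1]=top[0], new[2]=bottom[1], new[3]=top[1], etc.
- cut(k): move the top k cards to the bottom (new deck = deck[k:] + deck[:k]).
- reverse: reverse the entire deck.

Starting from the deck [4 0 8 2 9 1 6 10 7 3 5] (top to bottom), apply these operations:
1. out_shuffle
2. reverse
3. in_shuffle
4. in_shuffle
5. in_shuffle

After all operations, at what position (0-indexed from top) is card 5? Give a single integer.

Answer: 4

Derivation:
After op 1 (out_shuffle): [4 6 0 10 8 7 2 3 9 5 1]
After op 2 (reverse): [1 5 9 3 2 7 8 10 0 6 4]
After op 3 (in_shuffle): [7 1 8 5 10 9 0 3 6 2 4]
After op 4 (in_shuffle): [9 7 0 1 3 8 6 5 2 10 4]
After op 5 (in_shuffle): [8 9 6 7 5 0 2 1 10 3 4]
Card 5 is at position 4.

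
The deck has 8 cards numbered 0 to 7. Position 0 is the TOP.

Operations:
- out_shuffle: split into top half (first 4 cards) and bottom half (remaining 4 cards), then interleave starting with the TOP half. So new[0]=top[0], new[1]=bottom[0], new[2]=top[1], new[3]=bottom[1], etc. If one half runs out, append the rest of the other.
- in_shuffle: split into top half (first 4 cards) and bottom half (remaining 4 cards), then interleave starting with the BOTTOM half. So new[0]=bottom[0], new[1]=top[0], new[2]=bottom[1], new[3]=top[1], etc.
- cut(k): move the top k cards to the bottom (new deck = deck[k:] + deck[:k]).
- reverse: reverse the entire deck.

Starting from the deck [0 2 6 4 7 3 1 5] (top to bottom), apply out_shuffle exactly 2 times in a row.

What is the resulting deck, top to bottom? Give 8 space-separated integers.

Answer: 0 6 7 1 2 4 3 5

Derivation:
After op 1 (out_shuffle): [0 7 2 3 6 1 4 5]
After op 2 (out_shuffle): [0 6 7 1 2 4 3 5]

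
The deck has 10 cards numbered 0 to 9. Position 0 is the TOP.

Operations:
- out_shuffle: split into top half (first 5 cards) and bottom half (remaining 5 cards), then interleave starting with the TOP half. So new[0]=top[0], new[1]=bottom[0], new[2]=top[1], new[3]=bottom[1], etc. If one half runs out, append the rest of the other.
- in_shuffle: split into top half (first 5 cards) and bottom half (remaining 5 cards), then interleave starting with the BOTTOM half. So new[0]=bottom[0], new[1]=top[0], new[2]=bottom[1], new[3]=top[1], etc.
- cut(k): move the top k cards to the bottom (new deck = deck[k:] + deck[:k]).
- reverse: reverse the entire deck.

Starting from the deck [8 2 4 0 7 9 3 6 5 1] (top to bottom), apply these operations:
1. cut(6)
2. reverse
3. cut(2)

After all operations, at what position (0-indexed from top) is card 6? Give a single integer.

Answer: 6

Derivation:
After op 1 (cut(6)): [3 6 5 1 8 2 4 0 7 9]
After op 2 (reverse): [9 7 0 4 2 8 1 5 6 3]
After op 3 (cut(2)): [0 4 2 8 1 5 6 3 9 7]
Card 6 is at position 6.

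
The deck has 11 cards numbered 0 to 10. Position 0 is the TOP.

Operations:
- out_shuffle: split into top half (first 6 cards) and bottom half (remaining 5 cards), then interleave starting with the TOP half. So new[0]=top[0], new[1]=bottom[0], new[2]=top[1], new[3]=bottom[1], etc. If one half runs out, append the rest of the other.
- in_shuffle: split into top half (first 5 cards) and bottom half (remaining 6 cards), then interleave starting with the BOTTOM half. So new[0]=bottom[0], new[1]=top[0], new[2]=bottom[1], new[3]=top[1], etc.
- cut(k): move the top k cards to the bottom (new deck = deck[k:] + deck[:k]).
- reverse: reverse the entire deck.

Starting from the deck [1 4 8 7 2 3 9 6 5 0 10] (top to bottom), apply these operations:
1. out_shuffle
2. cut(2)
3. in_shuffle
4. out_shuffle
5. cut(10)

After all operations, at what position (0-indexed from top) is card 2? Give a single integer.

After op 1 (out_shuffle): [1 9 4 6 8 5 7 0 2 10 3]
After op 2 (cut(2)): [4 6 8 5 7 0 2 10 3 1 9]
After op 3 (in_shuffle): [0 4 2 6 10 8 3 5 1 7 9]
After op 4 (out_shuffle): [0 3 4 5 2 1 6 7 10 9 8]
After op 5 (cut(10)): [8 0 3 4 5 2 1 6 7 10 9]
Card 2 is at position 5.

Answer: 5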